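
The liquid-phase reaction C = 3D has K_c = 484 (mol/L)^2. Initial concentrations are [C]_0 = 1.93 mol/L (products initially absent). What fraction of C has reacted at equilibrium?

X = 0.865

Let X = conversion of C; extent ξ = 1.93·X mol/L.
Concentrations: [C] = 1.93 − 1.93X; [D] = 5.79X.
K_c = [D]^3 / ([C]).
Solving K_c = 484 for X ∈ (0,1): X = 0.865.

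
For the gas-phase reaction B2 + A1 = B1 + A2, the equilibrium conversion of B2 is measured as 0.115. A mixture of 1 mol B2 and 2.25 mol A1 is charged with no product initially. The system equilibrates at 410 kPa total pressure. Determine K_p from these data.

K_p = 0.007

Basis: 1 mol B2 initially; let X = conversion of B2. Extent ξ = X.
Moles: n_B2 = 1 − X; n_A1 = 2.25 − X; n_B1 = X; n_A2 = X.
n_T stays at 3.25 (no change in mole number).
At X = 0.115: n_B2 = 0.885, n_A1 = 2.13, n_B1 = 0.115, n_A2 = 0.115, n_T = 3.25.
p_i = (n_i/n_T)·P. K_p = p_B1 p_A2 / (p_B2 p_A1) = 0.007.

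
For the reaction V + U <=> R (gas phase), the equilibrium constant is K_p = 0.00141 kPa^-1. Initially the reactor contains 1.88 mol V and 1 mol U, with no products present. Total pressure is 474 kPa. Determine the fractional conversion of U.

X = 0.291

Take 1 mol U as basis and let X be its fractional conversion, so ξ = X.
At extent ξ: n_V = 1.88 − X; n_U = 1 − X; n_R = X.
n_T = Σnᵢ = 2.88 − X.
Mole fractions y_i = n_i/n_T; K_p = p_R / (p_V p_U) with p_i = y_i·P.
Equating to 0.00141 kPa^-1 and solving on 0 < X < 1: X = 0.291.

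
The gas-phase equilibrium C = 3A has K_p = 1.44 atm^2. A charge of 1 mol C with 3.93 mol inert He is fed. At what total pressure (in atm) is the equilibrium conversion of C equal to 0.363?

Let X = conversion of C (basis 1 mol C); extent of reaction ξ = X.
At extent ξ: n_C = 1 − X; n_A = 3X; n_I = 3.93 (inert).
Total moles n_T = 4.93 + 2X.
K_p = p_A^3 / (p_C) with p_i = (n_i/n_T)·P.
At X = 0.363: the mole-fraction product g(X) = Π y_i^ν_i = 0.06338. Since K_p = g(X)·P^{2}, P = (K_p/g)^(1/2) = (1.44/0.06338)^(1/2) = 4.77 atm.

P = 4.77 atm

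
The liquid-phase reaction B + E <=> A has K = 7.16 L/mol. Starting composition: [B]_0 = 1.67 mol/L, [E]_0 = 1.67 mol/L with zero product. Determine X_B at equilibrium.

X = 0.750

Let X = conversion of B; extent ξ = 1.67·X mol/L.
Concentrations: [B] = 1.67 − 1.67X; [E] = 1.67 − 1.67X; [A] = 1.67X.
K = [A] / ([B] [E]).
Equating to 7.16 L/mol: the physical root is X = 0.750.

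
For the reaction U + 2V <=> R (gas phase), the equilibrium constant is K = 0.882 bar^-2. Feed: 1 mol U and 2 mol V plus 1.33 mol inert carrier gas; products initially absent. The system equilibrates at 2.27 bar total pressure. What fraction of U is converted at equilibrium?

X = 0.362

Basis: 1 mol U initially; let X = conversion of U. Extent ξ = X.
Mole table: n_U = 1 − X; n_V = 2 − 2X; n_R = X; n_I = 1.33 (inert).
Total moles n_T = 4.33 − 2X.
y_i = n_i/n_T, p_i = y_i·P. K = p_R / (p_U p_V^2).
Setting this equal to 0.882 bar^-2 and taking the physical root (0 < X < 1) gives X = 0.362.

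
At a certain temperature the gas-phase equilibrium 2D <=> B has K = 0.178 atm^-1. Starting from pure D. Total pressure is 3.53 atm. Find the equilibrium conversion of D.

X = 0.466

Basis: 1 mol D initially; let X = conversion of D. Extent ξ = 0.5X.
Moles: n_D = 1 − X; n_B = 0.5X.
Summing: n_T = 1 − 0.5X.
y_i = n_i/n_T, p_i = y_i·P. K = p_B / (p_D^2).
Setting this equal to 0.178 atm^-1 and taking the physical root (0 < X < 1) gives X = 0.466.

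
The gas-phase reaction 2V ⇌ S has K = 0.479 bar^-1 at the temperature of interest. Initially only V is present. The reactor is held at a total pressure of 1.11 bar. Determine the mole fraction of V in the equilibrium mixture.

y_V = 0.722

Basis: 1 mol V initially; let X = conversion of V. Extent ξ = 0.5X.
Species balance: n_V = 1 − X; n_S = 0.5X.
Total moles n_T = 1 − 0.5X.
Mole fractions y_i = n_i/n_T; K = p_S / (p_V^2) with p_i = y_i·P.
Setting this equal to 0.479 bar^-1 and taking the physical root (0 < X < 1) gives X = 0.434.
Then n_V = 0.566, n_T = 0.783, so y_V = 0.722.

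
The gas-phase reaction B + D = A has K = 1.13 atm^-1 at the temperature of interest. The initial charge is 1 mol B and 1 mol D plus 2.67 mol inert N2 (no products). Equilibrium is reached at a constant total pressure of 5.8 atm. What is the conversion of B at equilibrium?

X = 0.458

Basis: 1 mol B initially; let X = conversion of B. Extent ξ = X.
Moles: n_B = 1 − X; n_D = 1 − X; n_A = X; n_I = 2.67 (inert).
Total moles n_T = 4.67 − X.
y_i = n_i/n_T, p_i = y_i·P. K = p_A / (p_B p_D).
Equating to 1.13 atm^-1 and solving on 0 < X < 1: X = 0.458.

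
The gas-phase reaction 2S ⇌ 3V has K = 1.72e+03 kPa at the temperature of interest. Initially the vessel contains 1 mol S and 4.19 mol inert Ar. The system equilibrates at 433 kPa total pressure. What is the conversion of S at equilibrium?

X = 0.747

Basis: 1 mol S initially; let X = conversion of S. Extent ξ = 0.5X.
Mole table: n_S = 1 − X; n_V = 1.5X; n_I = 4.19 (inert).
Total moles n_T = 5.19 + 0.5X.
y_i = n_i/n_T, p_i = y_i·P. K = p_V^3 / (p_S^2).
Equating to 1.72e+03 kPa and solving on 0 < X < 1: X = 0.747.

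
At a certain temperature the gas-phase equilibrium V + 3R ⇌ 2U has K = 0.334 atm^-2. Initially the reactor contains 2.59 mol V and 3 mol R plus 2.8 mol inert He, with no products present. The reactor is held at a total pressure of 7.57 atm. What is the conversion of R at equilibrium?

Basis: 3 mol R initially; let X = conversion of R. Extent ξ = X.
Moles: n_V = 2.59 − X; n_R = 3 − 3X; n_U = 2X; n_I = 2.8 (inert).
n_T = Σnᵢ = 8.39 − 2X.
Mole fractions y_i = n_i/n_T; K = p_U^2 / (p_V p_R^3) with p_i = y_i·P.
Setting this equal to 0.334 atm^-2 and taking the physical root (0 < X < 1) gives X = 0.588.

X = 0.588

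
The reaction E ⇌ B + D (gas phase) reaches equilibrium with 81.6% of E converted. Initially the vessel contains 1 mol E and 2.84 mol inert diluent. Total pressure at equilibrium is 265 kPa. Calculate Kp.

Kp = 206 kPa

Take 1 mol E as basis and let X be its fractional conversion, so ξ = X.
Moles: n_E = 1 − X; n_B = X; n_D = X; n_I = 2.84 (inert).
Total moles n_T = 3.84 + X.
At X = 0.816: n_E = 0.184, n_B = 0.816, n_D = 0.816, n_T = 4.66.
p_i = (n_i/n_T)·P. Kp = p_B p_D / (p_E) = 206 kPa.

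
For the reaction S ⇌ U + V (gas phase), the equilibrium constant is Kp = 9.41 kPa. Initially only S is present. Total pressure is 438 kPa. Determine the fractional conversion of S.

X = 0.145

Take 1 mol S as basis and let X be its fractional conversion, so ξ = X.
At extent ξ: n_S = 1 − X; n_U = X; n_V = X.
Summing: n_T = 1 + X.
y_i = n_i/n_T, p_i = y_i·P. Kp = p_U p_V / (p_S).
Equating to 9.41 kPa and solving on 0 < X < 1: X = 0.145.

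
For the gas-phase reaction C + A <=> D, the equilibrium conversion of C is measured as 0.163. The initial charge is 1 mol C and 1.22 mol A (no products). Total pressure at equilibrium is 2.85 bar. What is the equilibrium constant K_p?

K_p = 0.133 bar^-1

Let X = conversion of C (basis 1 mol C); extent of reaction ξ = X.
At extent ξ: n_C = 1 − X; n_A = 1.22 − X; n_D = X.
Summing: n_T = 2.22 − X.
At X = 0.163: n_C = 0.837, n_A = 1.06, n_D = 0.163, n_T = 2.06.
p_i = (n_i/n_T)·P. K_p = p_D / (p_C p_A) = 0.133 bar^-1.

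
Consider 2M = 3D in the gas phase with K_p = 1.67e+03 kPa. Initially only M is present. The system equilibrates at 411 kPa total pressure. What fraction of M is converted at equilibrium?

Basis: 1 mol M initially; let X = conversion of M. Extent ξ = 0.5X.
Moles: n_M = 1 − X; n_D = 1.5X.
Summing: n_T = 1 + 0.5X.
Mole fractions y_i = n_i/n_T; K_p = p_D^3 / (p_M^2) with p_i = y_i·P.
Equating to 1.67e+03 kPa and solving on 0 < X < 1: X = 0.615.

X = 0.615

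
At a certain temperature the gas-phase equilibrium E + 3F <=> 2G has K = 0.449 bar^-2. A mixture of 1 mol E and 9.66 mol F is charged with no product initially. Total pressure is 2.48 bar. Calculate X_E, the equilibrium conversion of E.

Take 1 mol E as basis and let X be its fractional conversion, so ξ = X.
At extent ξ: n_E = 1 − X; n_F = 9.66 − 3X; n_G = 2X.
n_T = Σnᵢ = 10.7 − 2X.
y_i = n_i/n_T, p_i = y_i·P. K = p_G^2 / (p_E p_F^3).
Substituting and setting equal to 0.449 bar^-2 gives a polynomial in X; the root in (0,1) is X = 0.801.

X = 0.801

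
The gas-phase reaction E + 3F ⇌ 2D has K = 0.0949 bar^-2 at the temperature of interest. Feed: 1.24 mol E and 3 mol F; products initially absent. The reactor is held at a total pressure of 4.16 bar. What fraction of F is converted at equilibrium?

X = 0.406

Let X = conversion of F (basis 3 mol F); extent of reaction ξ = X.
Mole table: n_E = 1.24 − X; n_F = 3 − 3X; n_D = 2X.
Total moles n_T = 4.24 − 2X.
With p_i = (n_i/n_T)P, K = p_D^2 / (p_E p_F^3).
Setting this equal to 0.0949 bar^-2 and taking the physical root (0 < X < 1) gives X = 0.406.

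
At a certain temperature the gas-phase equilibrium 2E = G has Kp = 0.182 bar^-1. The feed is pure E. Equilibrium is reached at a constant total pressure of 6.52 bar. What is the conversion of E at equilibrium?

X = 0.583

Basis: 1 mol E initially; let X = conversion of E. Extent ξ = 0.5X.
Species balance: n_E = 1 − X; n_G = 0.5X.
Summing: n_T = 1 − 0.5X.
Mole fractions y_i = n_i/n_T; Kp = p_G / (p_E^2) with p_i = y_i·P.
Equating to 0.182 bar^-1 and solving on 0 < X < 1: X = 0.583.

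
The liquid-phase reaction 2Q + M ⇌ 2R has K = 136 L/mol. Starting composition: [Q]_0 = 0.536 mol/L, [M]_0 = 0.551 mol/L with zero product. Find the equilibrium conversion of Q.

Let X = conversion of Q; extent ξ = 0.536X/2 mol/L.
Concentrations: [Q] = 0.536 − 0.536X; [M] = 0.551 − 0.268X; [R] = 0.536X.
K = [R]^2 / ([Q]^2 [M]).
Solving K = 136 for X ∈ (0,1): X = 0.868.

X = 0.868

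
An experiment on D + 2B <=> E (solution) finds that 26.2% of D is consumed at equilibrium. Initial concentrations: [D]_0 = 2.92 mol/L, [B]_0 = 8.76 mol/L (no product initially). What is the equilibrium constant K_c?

K_c = 0.00679 (mol/L)^-2

Let X = conversion of D.
Concentrations: [D] = 2.92 − 2.92X; [B] = 8.76 − 5.84X; [E] = 2.92X.
At X = 0.262: [D] = 2.15, [B] = 7.23, [E] = 0.765.
K_c = [E] / ([D] [B]^2) = 0.00679 (mol/L)^-2.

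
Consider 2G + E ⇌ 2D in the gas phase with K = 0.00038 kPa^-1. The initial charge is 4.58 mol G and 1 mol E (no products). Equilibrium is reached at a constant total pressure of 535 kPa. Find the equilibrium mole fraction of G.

Let X = conversion of E (basis 1 mol E); extent of reaction ξ = X.
Mole table: n_G = 4.58 − 2X; n_E = 1 − X; n_D = 2X.
n_T = Σnᵢ = 5.58 − X.
y_i = n_i/n_T, p_i = y_i·P. K = p_D^2 / (p_G^2 p_E).
Substituting and setting equal to 0.00038 kPa^-1 gives a polynomial in X; the root in (0,1) is X = 0.320.
Then n_G = 3.94, n_T = 5.26, so y_G = 0.749.

y_G = 0.749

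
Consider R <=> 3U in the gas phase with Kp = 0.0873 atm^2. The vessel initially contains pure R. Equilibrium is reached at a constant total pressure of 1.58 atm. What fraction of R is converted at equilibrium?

Let X = conversion of R (basis 1 mol R); extent of reaction ξ = X.
Species balance: n_R = 1 − X; n_U = 3X.
Summing: n_T = 1 + 2X.
y_i = n_i/n_T, p_i = y_i·P. Kp = p_U^3 / (p_R).
Equating to 0.0873 atm^2 and solving on 0 < X < 1: X = 0.121.

X = 0.121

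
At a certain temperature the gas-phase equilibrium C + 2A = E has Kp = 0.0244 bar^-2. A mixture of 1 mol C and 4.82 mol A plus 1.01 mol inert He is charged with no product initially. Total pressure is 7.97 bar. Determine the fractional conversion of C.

Take 1 mol C as basis and let X be its fractional conversion, so ξ = X.
Species balance: n_C = 1 − X; n_A = 4.82 − 2X; n_E = X; n_I = 1.01 (inert).
Summing: n_T = 6.83 − 2X.
With p_i = (n_i/n_T)P, Kp = p_E / (p_C p_A^2).
This yields a degree-3 equation in X; solving on (0,1), X = 0.407.

X = 0.407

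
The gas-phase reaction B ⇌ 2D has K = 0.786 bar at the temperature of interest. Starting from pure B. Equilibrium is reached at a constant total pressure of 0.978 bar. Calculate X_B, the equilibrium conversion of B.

Let X = conversion of B (basis 1 mol B); extent of reaction ξ = X.
Moles: n_B = 1 − X; n_D = 2X.
Summing: n_T = 1 + X.
Mole fractions y_i = n_i/n_T; K = p_D^2 / (p_B) with p_i = y_i·P.
Substituting and setting equal to 0.786 bar gives a polynomial in X; the root in (0,1) is X = 0.409.

X = 0.409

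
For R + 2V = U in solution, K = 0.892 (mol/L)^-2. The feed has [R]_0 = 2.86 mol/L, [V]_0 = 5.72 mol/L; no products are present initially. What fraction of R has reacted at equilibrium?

X = 0.710

Let X = conversion of R; extent ξ = 2.86·X mol/L.
Concentrations: [R] = 2.86 − 2.86X; [V] = 5.72 − 5.72X; [U] = 2.86X.
K = [U] / ([R] [V]^2).
Equating to 0.892 (mol/L)^-2: the physical root is X = 0.710.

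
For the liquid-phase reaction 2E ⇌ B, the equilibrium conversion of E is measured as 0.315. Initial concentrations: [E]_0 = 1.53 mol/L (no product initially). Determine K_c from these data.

K_c = 0.219 L/mol

Let X = conversion of E.
Concentrations: [E] = 1.53 − 1.53X; [B] = 0.765X.
At X = 0.315: [E] = 1.05, [B] = 0.241.
K_c = [B] / ([E]^2) = 0.219 L/mol.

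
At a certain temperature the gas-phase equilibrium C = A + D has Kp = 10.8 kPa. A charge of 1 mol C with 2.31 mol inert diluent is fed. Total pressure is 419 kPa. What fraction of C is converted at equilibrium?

X = 0.261

Basis: 1 mol C initially; let X = conversion of C. Extent ξ = X.
Moles: n_C = 1 − X; n_A = X; n_D = X; n_I = 2.31 (inert).
Summing: n_T = 3.31 + X.
With p_i = (n_i/n_T)P, Kp = p_A p_D / (p_C).
This yields a degree-2 equation in X; solving on (0,1), X = 0.261.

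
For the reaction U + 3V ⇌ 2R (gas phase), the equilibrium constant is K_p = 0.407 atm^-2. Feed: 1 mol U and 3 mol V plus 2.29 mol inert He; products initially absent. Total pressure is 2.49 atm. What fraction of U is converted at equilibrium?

X = 0.330

Take 1 mol U as basis and let X be its fractional conversion, so ξ = X.
At extent ξ: n_U = 1 − X; n_V = 3 − 3X; n_R = 2X; n_I = 2.29 (inert).
n_T = Σnᵢ = 6.29 − 2X.
With p_i = (n_i/n_T)P, K_p = p_R^2 / (p_U p_V^3).
Setting this equal to 0.407 atm^-2 and taking the physical root (0 < X < 1) gives X = 0.330.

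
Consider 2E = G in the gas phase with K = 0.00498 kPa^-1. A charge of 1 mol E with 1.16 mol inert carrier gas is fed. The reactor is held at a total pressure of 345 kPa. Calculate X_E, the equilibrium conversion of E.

X = 0.481

Take 1 mol E as basis and let X be its fractional conversion, so ξ = 0.5X.
Mole table: n_E = 1 − X; n_G = 0.5X; n_I = 1.16 (inert).
Summing: n_T = 2.16 − 0.5X.
Mole fractions y_i = n_i/n_T; K = p_G / (p_E^2) with p_i = y_i·P.
Substituting and setting equal to 0.00498 kPa^-1 gives a polynomial in X; the root in (0,1) is X = 0.481.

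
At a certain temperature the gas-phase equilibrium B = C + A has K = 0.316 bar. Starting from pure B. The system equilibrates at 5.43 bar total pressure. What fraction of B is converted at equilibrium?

Take 1 mol B as basis and let X be its fractional conversion, so ξ = X.
At extent ξ: n_B = 1 − X; n_C = X; n_A = X.
n_T = Σnᵢ = 1 + X.
y_i = n_i/n_T, p_i = y_i·P. K = p_C p_A / (p_B).
Setting this equal to 0.316 bar and taking the physical root (0 < X < 1) gives X = 0.235.

X = 0.235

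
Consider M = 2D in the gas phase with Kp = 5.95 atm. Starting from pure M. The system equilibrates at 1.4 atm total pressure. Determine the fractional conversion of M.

Let X = conversion of M (basis 1 mol M); extent of reaction ξ = X.
Species balance: n_M = 1 − X; n_D = 2X.
Total moles n_T = 1 + X.
Mole fractions y_i = n_i/n_T; Kp = p_D^2 / (p_M) with p_i = y_i·P.
Substituting and setting equal to 5.95 atm gives a polynomial in X; the root in (0,1) is X = 0.718.

X = 0.718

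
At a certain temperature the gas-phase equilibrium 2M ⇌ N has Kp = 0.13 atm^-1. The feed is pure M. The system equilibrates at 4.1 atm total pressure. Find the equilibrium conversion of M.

Take 1 mol M as basis and let X be its fractional conversion, so ξ = 0.5X.
Mole table: n_M = 1 − X; n_N = 0.5X.
Total moles n_T = 1 − 0.5X.
With p_i = (n_i/n_T)P, Kp = p_N / (p_M^2).
Equating to 0.13 atm^-1 and solving on 0 < X < 1: X = 0.435.

X = 0.435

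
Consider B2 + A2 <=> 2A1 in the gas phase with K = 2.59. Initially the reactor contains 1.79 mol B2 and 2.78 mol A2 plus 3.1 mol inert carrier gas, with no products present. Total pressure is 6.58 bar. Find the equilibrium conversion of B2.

X = 0.545

Take 1.79 mol B2 as basis and let X be its fractional conversion, so ξ = 1.79X.
Moles: n_B2 = 1.79 − 1.79X; n_A2 = 2.78 − 1.79X; n_A1 = 3.58X; n_I = 3.1 (inert).
Total moles n_T = 7.67 (Δν = 0, constant).
With p_i = (n_i/n_T)P, K = p_A1^2 / (p_B2 p_A2).
This yields a degree-2 equation in X; solving on (0,1), X = 0.545.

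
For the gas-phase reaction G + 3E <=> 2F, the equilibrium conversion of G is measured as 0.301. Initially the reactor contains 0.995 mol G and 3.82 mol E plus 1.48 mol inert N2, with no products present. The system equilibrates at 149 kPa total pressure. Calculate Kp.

Let X = conversion of G (basis 0.995 mol G); extent of reaction ξ = 0.995X.
Mole table: n_G = 0.995 − 0.995X; n_E = 3.82 − 2.98X; n_F = 1.99X; n_I = 1.48 (inert).
n_T = Σnᵢ = 6.29 − 1.99X.
At X = 0.301: n_G = 0.696, n_E = 2.92, n_F = 0.599, n_T = 5.7.
p_i = (n_i/n_T)·P. Kp = p_F^2 / (p_G p_E^3) = 3.02e-05 kPa^-2.

Kp = 3.02e-05 kPa^-2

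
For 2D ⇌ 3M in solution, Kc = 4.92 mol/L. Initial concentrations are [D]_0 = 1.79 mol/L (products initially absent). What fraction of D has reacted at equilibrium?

Let X = conversion of D; extent ξ = 1.79X/2 mol/L.
Concentrations: [D] = 1.79 − 1.79X; [M] = 2.69X.
Kc = [M]^3 / ([D]^2).
Equating to 4.92 mol/L: the physical root is X = 0.549.

X = 0.549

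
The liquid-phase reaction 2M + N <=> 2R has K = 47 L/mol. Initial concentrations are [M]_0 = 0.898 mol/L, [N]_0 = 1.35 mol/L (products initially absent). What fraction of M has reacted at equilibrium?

X = 0.870

Let X = conversion of M; extent ξ = 0.898X/2 mol/L.
Concentrations: [M] = 0.898 − 0.898X; [N] = 1.35 − 0.449X; [R] = 0.898X.
K = [R]^2 / ([M]^2 [N]).
Solving K = 47 for X ∈ (0,1): X = 0.870.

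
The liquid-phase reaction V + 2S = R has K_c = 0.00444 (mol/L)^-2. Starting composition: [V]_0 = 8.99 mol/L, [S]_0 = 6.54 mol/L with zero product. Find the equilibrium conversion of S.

X = 0.259

Let X = conversion of S; extent ξ = 6.54X/2 mol/L.
Concentrations: [V] = 8.99 − 3.27X; [S] = 6.54 − 6.54X; [R] = 3.27X.
K_c = [R] / ([V] [S]^2).
Solving K_c = 0.00444 for X ∈ (0,1): X = 0.259.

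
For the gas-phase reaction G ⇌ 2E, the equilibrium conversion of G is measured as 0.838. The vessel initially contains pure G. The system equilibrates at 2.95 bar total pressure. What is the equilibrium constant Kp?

Kp = 27.8 bar

Let X = conversion of G (basis 1 mol G); extent of reaction ξ = X.
Mole table: n_G = 1 − X; n_E = 2X.
Summing: n_T = 1 + X.
At X = 0.838: n_G = 0.162, n_E = 1.68, n_T = 1.84.
p_i = (n_i/n_T)·P. Kp = p_E^2 / (p_G) = 27.8 bar.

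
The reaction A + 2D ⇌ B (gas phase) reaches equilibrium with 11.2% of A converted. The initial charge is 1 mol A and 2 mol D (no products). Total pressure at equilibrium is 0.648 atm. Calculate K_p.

K_p = 0.734 atm^-2

Basis: 1 mol A initially; let X = conversion of A. Extent ξ = X.
Moles: n_A = 1 − X; n_D = 2 − 2X; n_B = X.
Summing: n_T = 3 − 2X.
At X = 0.112: n_A = 0.888, n_D = 1.78, n_B = 0.112, n_T = 2.78.
p_i = (n_i/n_T)·P. K_p = p_B / (p_A p_D^2) = 0.734 atm^-2.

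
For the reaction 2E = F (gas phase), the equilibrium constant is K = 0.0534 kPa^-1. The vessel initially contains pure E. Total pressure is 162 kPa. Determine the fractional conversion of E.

Let X = conversion of E (basis 1 mol E); extent of reaction ξ = 0.5X.
Moles: n_E = 1 − X; n_F = 0.5X.
Total moles n_T = 1 − 0.5X.
Mole fractions y_i = n_i/n_T; K = p_F / (p_E^2) with p_i = y_i·P.
This yields a degree-2 equation in X; solving on (0,1), X = 0.832.

X = 0.832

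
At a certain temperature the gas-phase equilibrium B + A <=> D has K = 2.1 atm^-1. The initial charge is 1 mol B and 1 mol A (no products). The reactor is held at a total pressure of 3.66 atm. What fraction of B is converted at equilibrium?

Let X = conversion of B (basis 1 mol B); extent of reaction ξ = X.
Moles: n_B = 1 − X; n_A = 1 − X; n_D = X.
Total moles n_T = 2 − X.
Mole fractions y_i = n_i/n_T; K = p_D / (p_B p_A) with p_i = y_i·P.
Equating to 2.1 atm^-1 and solving on 0 < X < 1: X = 0.661.

X = 0.661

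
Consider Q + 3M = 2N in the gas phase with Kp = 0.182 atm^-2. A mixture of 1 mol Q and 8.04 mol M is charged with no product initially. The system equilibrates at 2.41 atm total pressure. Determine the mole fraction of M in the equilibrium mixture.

Take 1 mol Q as basis and let X be its fractional conversion, so ξ = X.
Moles: n_Q = 1 − X; n_M = 8.04 − 3X; n_N = 2X.
Total moles n_T = 9.04 − 2X.
y_i = n_i/n_T, p_i = y_i·P. Kp = p_N^2 / (p_Q p_M^3).
This yields a degree-4 equation in X; solving on (0,1), X = 0.622.
Then n_M = 6.17, n_T = 7.8, so y_M = 0.792.

y_M = 0.792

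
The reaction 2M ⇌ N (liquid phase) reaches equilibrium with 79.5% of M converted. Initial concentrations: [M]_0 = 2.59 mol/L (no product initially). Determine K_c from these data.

K_c = 3.65 L/mol

Let X = conversion of M.
Concentrations: [M] = 2.59 − 2.59X; [N] = 1.29X.
At X = 0.795: [M] = 0.531, [N] = 1.03.
K_c = [N] / ([M]^2) = 3.65 L/mol.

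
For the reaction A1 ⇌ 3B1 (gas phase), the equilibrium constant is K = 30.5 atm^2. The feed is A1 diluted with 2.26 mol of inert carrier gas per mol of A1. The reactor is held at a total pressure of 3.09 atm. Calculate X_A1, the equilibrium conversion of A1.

Basis: 1 mol A1 initially; let X = conversion of A1. Extent ξ = X.
Mole table: n_A1 = 1 − X; n_B1 = 3X; n_I = 2.26 (inert).
Summing: n_T = 3.26 + 2X.
y_i = n_i/n_T, p_i = y_i·P. K = p_B1^3 / (p_A1).
Setting this equal to 30.5 atm^2 and taking the physical root (0 < X < 1) gives X = 0.811.

X = 0.811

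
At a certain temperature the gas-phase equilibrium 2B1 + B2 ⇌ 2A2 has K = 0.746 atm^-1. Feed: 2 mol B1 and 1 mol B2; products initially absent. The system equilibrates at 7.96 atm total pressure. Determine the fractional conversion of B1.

Take 2 mol B1 as basis and let X be its fractional conversion, so ξ = X.
Moles: n_B1 = 2 − 2X; n_B2 = 1 − X; n_A2 = 2X.
n_T = Σnᵢ = 3 − X.
Mole fractions y_i = n_i/n_T; K = p_A2^2 / (p_B1^2 p_B2) with p_i = y_i·P.
This yields a degree-3 equation in X; solving on (0,1), X = 0.518.

X = 0.518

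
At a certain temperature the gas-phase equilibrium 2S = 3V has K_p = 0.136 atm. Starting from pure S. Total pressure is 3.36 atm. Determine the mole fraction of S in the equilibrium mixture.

Basis: 1 mol S initially; let X = conversion of S. Extent ξ = 0.5X.
At extent ξ: n_S = 1 − X; n_V = 1.5X.
Summing: n_T = 1 + 0.5X.
With p_i = (n_i/n_T)P, K_p = p_V^3 / (p_S^2).
Substituting and setting equal to 0.136 atm gives a polynomial in X; the root in (0,1) is X = 0.203.
Then n_S = 0.797, n_T = 1.1, so y_S = 0.723.

y_S = 0.723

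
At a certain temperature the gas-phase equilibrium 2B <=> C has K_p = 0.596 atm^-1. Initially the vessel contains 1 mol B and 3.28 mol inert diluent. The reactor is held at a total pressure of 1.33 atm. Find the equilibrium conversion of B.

Let X = conversion of B (basis 1 mol B); extent of reaction ξ = 0.5X.
At extent ξ: n_B = 1 − X; n_C = 0.5X; n_I = 3.28 (inert).
Summing: n_T = 4.28 − 0.5X.
Mole fractions y_i = n_i/n_T; K_p = p_C / (p_B^2) with p_i = y_i·P.
This yields a degree-2 equation in X; solving on (0,1), X = 0.227.

X = 0.227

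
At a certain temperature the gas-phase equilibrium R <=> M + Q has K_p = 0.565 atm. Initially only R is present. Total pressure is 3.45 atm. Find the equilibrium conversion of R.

Take 1 mol R as basis and let X be its fractional conversion, so ξ = X.
At extent ξ: n_R = 1 − X; n_M = X; n_Q = X.
n_T = Σnᵢ = 1 + X.
Mole fractions y_i = n_i/n_T; K_p = p_M p_Q / (p_R) with p_i = y_i·P.
This yields a degree-2 equation in X; solving on (0,1), X = 0.375.

X = 0.375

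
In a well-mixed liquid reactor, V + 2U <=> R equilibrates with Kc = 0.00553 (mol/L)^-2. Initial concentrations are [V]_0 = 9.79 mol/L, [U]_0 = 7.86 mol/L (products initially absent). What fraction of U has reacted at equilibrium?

X = 0.331

Let X = conversion of U; extent ξ = 7.86X/2 mol/L.
Concentrations: [V] = 9.79 − 3.93X; [U] = 7.86 − 7.86X; [R] = 3.93X.
Kc = [R] / ([V] [U]^2).
Equating to 0.00553 (mol/L)^-2: the physical root is X = 0.331.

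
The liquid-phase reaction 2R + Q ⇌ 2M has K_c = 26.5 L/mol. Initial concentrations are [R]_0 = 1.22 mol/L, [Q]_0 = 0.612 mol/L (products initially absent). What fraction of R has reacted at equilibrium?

X = 0.692

Let X = conversion of R; extent ξ = 1.22X/2 mol/L.
Concentrations: [R] = 1.22 − 1.22X; [Q] = 0.612 − 0.61X; [M] = 1.22X.
K_c = [M]^2 / ([R]^2 [Q]).
Equating to 26.5 L/mol: the physical root is X = 0.692.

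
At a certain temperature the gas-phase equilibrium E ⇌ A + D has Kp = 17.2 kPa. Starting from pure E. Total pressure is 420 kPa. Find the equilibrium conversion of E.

Take 1 mol E as basis and let X be its fractional conversion, so ξ = X.
Mole table: n_E = 1 − X; n_A = X; n_D = X.
Total moles n_T = 1 + X.
Mole fractions y_i = n_i/n_T; Kp = p_A p_D / (p_E) with p_i = y_i·P.
Equating to 17.2 kPa and solving on 0 < X < 1: X = 0.198.

X = 0.198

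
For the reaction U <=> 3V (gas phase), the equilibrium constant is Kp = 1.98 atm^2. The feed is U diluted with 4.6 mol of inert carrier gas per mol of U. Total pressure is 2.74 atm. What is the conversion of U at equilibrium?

Let X = conversion of U (basis 1 mol U); extent of reaction ξ = X.
Mole table: n_U = 1 − X; n_V = 3X; n_I = 4.6 (inert).
n_T = Σnᵢ = 5.6 + 2X.
y_i = n_i/n_T, p_i = y_i·P. Kp = p_V^3 / (p_U).
Substituting and setting equal to 1.98 atm^2 gives a polynomial in X; the root in (0,1) is X = 0.574.

X = 0.574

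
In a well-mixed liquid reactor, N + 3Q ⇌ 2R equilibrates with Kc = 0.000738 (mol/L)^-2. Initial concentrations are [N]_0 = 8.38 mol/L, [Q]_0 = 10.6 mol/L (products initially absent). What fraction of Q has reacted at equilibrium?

X = 0.241

Let X = conversion of Q; extent ξ = 10.6X/3 mol/L.
Concentrations: [N] = 8.38 − 3.53X; [Q] = 10.6 − 10.6X; [R] = 7.07X.
Kc = [R]^2 / ([N] [Q]^3).
Equating to 0.000738 (mol/L)^-2: the physical root is X = 0.241.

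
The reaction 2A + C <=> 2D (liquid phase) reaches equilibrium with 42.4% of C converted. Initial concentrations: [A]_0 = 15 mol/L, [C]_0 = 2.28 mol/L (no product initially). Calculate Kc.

Kc = 0.0167 L/mol

Let X = conversion of C.
Concentrations: [A] = 15 − 4.56X; [C] = 2.28 − 2.28X; [D] = 4.56X.
At X = 0.424: [A] = 13.1, [C] = 1.31, [D] = 1.93.
Kc = [D]^2 / ([A]^2 [C]) = 0.0167 L/mol.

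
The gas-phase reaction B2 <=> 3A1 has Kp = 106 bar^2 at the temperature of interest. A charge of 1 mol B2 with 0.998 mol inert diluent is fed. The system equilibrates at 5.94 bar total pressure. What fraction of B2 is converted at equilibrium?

Let X = conversion of B2 (basis 1 mol B2); extent of reaction ξ = X.
At extent ξ: n_B2 = 1 − X; n_A1 = 3X; n_I = 0.998 (inert).
n_T = Σnᵢ = 2 + 2X.
Mole fractions y_i = n_i/n_T; Kp = p_A1^3 / (p_B2) with p_i = y_i·P.
This yields a degree-3 equation in X; solving on (0,1), X = 0.718.

X = 0.718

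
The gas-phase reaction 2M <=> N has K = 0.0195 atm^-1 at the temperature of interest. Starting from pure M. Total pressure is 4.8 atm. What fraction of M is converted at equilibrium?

Basis: 1 mol M initially; let X = conversion of M. Extent ξ = 0.5X.
Moles: n_M = 1 − X; n_N = 0.5X.
Total moles n_T = 1 − 0.5X.
With p_i = (n_i/n_T)P, K = p_N / (p_M^2).
Equating to 0.0195 atm^-1 and solving on 0 < X < 1: X = 0.147.

X = 0.147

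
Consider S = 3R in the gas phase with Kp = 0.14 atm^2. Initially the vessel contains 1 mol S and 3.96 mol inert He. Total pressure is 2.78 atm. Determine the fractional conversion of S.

Take 1 mol S as basis and let X be its fractional conversion, so ξ = X.
Species balance: n_S = 1 − X; n_R = 3X; n_I = 3.96 (inert).
Summing: n_T = 4.96 + 2X.
Mole fractions y_i = n_i/n_T; Kp = p_R^3 / (p_S) with p_i = y_i·P.
Setting this equal to 0.14 atm^2 and taking the physical root (0 < X < 1) gives X = 0.247.

X = 0.247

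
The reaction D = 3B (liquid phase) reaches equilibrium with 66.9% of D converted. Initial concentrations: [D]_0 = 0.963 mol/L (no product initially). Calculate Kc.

Let X = conversion of D.
Concentrations: [D] = 0.963 − 0.963X; [B] = 2.89X.
At X = 0.669: [D] = 0.319, [B] = 1.93.
Kc = [B]^3 / ([D]) = 22.6 (mol/L)^2.

Kc = 22.6 (mol/L)^2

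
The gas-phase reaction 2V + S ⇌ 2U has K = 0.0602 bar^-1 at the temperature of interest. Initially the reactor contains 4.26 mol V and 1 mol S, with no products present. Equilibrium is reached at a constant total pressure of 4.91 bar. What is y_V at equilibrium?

y_V = 0.725

Let X = conversion of S (basis 1 mol S); extent of reaction ξ = X.
Species balance: n_V = 4.26 − 2X; n_S = 1 − X; n_U = 2X.
Summing: n_T = 5.26 − X.
y_i = n_i/n_T, p_i = y_i·P. K = p_U^2 / (p_V^2 p_S).
Setting this equal to 0.0602 bar^-1 and taking the physical root (0 < X < 1) gives X = 0.351.
Then n_V = 3.56, n_T = 4.91, so y_V = 0.725.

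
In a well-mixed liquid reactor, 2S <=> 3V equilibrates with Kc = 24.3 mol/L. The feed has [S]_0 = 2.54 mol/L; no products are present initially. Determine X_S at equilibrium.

X = 0.672

Let X = conversion of S; extent ξ = 2.54X/2 mol/L.
Concentrations: [S] = 2.54 − 2.54X; [V] = 3.81X.
Kc = [V]^3 / ([S]^2).
This equals 24.3 at X = 0.672 (the root in 0 < X < 1).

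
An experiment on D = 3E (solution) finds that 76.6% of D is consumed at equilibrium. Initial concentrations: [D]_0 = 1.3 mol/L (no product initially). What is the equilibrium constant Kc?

Let X = conversion of D.
Concentrations: [D] = 1.3 − 1.3X; [E] = 3.9X.
At X = 0.766: [D] = 0.304, [E] = 2.99.
Kc = [E]^3 / ([D]) = 87.6 (mol/L)^2.

Kc = 87.6 (mol/L)^2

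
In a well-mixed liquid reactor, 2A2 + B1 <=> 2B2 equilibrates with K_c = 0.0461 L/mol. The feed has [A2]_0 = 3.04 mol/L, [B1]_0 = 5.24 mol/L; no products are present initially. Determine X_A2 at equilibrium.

Let X = conversion of A2; extent ξ = 3.04X/2 mol/L.
Concentrations: [A2] = 3.04 − 3.04X; [B1] = 5.24 − 1.52X; [B2] = 3.04X.
K_c = [B2]^2 / ([A2]^2 [B1]).
Setting equal to 0.0461 and solving for X on (0,1) gives X = 0.319.

X = 0.319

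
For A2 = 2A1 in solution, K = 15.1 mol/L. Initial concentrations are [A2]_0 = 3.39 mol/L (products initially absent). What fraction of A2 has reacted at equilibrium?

X = 0.636

Let X = conversion of A2; extent ξ = 3.39·X mol/L.
Concentrations: [A2] = 3.39 − 3.39X; [A1] = 6.78X.
K = [A1]^2 / ([A2]).
Solving K = 15.1 for X ∈ (0,1): X = 0.636.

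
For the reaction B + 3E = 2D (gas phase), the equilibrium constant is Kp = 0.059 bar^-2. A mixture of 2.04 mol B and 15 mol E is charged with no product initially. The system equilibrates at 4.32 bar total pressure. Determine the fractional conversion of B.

X = 0.603

Basis: 2.04 mol B initially; let X = conversion of B. Extent ξ = 2.04X.
At extent ξ: n_B = 2.04 − 2.04X; n_E = 15 − 6.12X; n_D = 4.08X.
Summing: n_T = 17 − 4.08X.
With p_i = (n_i/n_T)P, Kp = p_D^2 / (p_B p_E^3).
This yields a degree-4 equation in X; solving on (0,1), X = 0.603.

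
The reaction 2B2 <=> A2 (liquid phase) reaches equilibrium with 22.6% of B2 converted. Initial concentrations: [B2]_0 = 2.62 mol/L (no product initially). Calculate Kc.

Let X = conversion of B2.
Concentrations: [B2] = 2.62 − 2.62X; [A2] = 1.31X.
At X = 0.226: [B2] = 2.03, [A2] = 0.296.
Kc = [A2] / ([B2]^2) = 0.072 L/mol.

Kc = 0.072 L/mol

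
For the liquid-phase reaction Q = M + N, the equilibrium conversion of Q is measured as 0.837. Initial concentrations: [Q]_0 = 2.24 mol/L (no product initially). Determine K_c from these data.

K_c = 9.63 mol/L

Let X = conversion of Q.
Concentrations: [Q] = 2.24 − 2.24X; [M] = 2.24X; [N] = 2.24X.
At X = 0.837: [Q] = 0.365, [M] = 1.87, [N] = 1.87.
K_c = [M] [N] / ([Q]) = 9.63 mol/L.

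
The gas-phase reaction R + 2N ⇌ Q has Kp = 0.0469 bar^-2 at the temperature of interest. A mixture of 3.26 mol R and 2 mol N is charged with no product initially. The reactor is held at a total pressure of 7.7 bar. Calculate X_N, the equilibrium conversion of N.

Basis: 2 mol N initially; let X = conversion of N. Extent ξ = X.
At extent ξ: n_R = 3.26 − X; n_N = 2 − 2X; n_Q = X.
n_T = Σnᵢ = 5.26 − 2X.
With p_i = (n_i/n_T)P, Kp = p_Q / (p_R p_N^2).
This yields a degree-3 equation in X; solving on (0,1), X = 0.469.

X = 0.469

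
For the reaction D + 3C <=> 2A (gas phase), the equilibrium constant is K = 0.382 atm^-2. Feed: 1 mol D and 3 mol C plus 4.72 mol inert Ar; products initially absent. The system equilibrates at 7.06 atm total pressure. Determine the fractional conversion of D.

Take 1 mol D as basis and let X be its fractional conversion, so ξ = X.
Mole table: n_D = 1 − X; n_C = 3 − 3X; n_A = 2X; n_I = 4.72 (inert).
n_T = Σnᵢ = 8.72 − 2X.
With p_i = (n_i/n_T)P, K = p_A^2 / (p_D p_C^3).
Setting this equal to 0.382 atm^-2 and taking the physical root (0 < X < 1) gives X = 0.445.

X = 0.445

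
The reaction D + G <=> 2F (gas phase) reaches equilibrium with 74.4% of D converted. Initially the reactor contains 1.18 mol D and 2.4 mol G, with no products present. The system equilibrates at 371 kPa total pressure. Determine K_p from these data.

Basis: 1.18 mol D initially; let X = conversion of D. Extent ξ = 1.18X.
Species balance: n_D = 1.18 − 1.18X; n_G = 2.4 − 1.18X; n_F = 2.36X.
Total moles n_T = 3.58 (Δν = 0, constant).
At X = 0.744: n_D = 0.302, n_G = 1.52, n_F = 1.76, n_T = 3.58.
p_i = (n_i/n_T)·P. K_p = p_F^2 / (p_D p_G) = 6.71.

K_p = 6.71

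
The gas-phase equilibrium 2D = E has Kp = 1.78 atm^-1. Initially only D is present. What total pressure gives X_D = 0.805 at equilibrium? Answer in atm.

Basis: 1 mol D initially; let X = conversion of D. Extent ξ = 0.5X.
Mole table: n_D = 1 − X; n_E = 0.5X.
Summing: n_T = 1 − 0.5X.
Kp = p_E / (p_D^2) with p_i = (n_i/n_T)·P.
At X = 0.805: the mole-fraction product g(X) = Π y_i^ν_i = 6.325. Since Kp = g(X)·P^{-1}, P = (g/Kp)^(1/1) = (6.325/1.78)^(1/1) = 3.55 atm.

P = 3.55 atm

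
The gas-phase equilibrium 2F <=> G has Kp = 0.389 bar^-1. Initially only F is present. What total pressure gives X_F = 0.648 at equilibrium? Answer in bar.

Take 1 mol F as basis and let X be its fractional conversion, so ξ = 0.5X.
Moles: n_F = 1 − X; n_G = 0.5X.
Total moles n_T = 1 − 0.5X.
Kp = p_G / (p_F^2) with p_i = (n_i/n_T)·P.
At X = 0.648: the mole-fraction product g(X) = Π y_i^ν_i = 1.768. Since Kp = g(X)·P^{-1}, P = (g/Kp)^(1/1) = (1.768/0.389)^(1/1) = 4.54 bar.

P = 4.54 bar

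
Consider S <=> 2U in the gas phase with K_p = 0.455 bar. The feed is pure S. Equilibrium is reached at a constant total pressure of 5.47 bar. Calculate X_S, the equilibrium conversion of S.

X = 0.143

Basis: 1 mol S initially; let X = conversion of S. Extent ξ = X.
Moles: n_S = 1 − X; n_U = 2X.
Total moles n_T = 1 + X.
With p_i = (n_i/n_T)P, K_p = p_U^2 / (p_S).
Equating to 0.455 bar and solving on 0 < X < 1: X = 0.143.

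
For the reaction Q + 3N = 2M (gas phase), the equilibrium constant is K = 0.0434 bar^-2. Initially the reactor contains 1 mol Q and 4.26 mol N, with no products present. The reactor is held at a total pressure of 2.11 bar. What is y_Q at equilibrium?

Take 1 mol Q as basis and let X be its fractional conversion, so ξ = X.
Mole table: n_Q = 1 − X; n_N = 4.26 − 3X; n_M = 2X.
n_T = Σnᵢ = 5.26 − 2X.
With p_i = (n_i/n_T)P, K = p_M^2 / (p_Q p_N^3).
Setting this equal to 0.0434 bar^-2 and taking the physical root (0 < X < 1) gives X = 0.259.
Then n_Q = 0.741, n_T = 4.74, so y_Q = 0.156.

y_Q = 0.156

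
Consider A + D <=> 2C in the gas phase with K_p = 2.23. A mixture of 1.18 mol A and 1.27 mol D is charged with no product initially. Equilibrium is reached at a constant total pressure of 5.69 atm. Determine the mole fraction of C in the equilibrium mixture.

y_C = 0.427

Let X = conversion of A (basis 1.18 mol A); extent of reaction ξ = 1.18X.
At extent ξ: n_A = 1.18 − 1.18X; n_D = 1.27 − 1.18X; n_C = 2.36X.
n_T stays at 2.45 (no change in mole number).
With p_i = (n_i/n_T)P, K_p = p_C^2 / (p_A p_D).
Setting this equal to 2.23 and taking the physical root (0 < X < 1) gives X = 0.443.
Then n_C = 1.05, n_T = 2.45, so y_C = 0.427.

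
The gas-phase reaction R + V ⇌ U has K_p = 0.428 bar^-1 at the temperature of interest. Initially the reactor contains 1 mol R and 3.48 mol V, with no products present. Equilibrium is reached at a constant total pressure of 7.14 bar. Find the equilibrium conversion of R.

X = 0.692

Let X = conversion of R (basis 1 mol R); extent of reaction ξ = X.
Mole table: n_R = 1 − X; n_V = 3.48 − X; n_U = X.
Total moles n_T = 4.48 − X.
Mole fractions y_i = n_i/n_T; K_p = p_U / (p_R p_V) with p_i = y_i·P.
Substituting and setting equal to 0.428 bar^-1 gives a polynomial in X; the root in (0,1) is X = 0.692.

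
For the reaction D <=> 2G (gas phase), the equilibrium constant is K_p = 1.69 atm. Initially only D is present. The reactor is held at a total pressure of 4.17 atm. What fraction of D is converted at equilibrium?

Take 1 mol D as basis and let X be its fractional conversion, so ξ = X.
Species balance: n_D = 1 − X; n_G = 2X.
n_T = Σnᵢ = 1 + X.
Mole fractions y_i = n_i/n_T; K_p = p_G^2 / (p_D) with p_i = y_i·P.
Equating to 1.69 atm and solving on 0 < X < 1: X = 0.303.

X = 0.303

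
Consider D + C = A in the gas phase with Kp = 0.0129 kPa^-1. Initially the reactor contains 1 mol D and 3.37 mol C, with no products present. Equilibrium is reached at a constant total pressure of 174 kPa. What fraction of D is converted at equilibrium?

X = 0.622

Let X = conversion of D (basis 1 mol D); extent of reaction ξ = X.
At extent ξ: n_D = 1 − X; n_C = 3.37 − X; n_A = X.
Total moles n_T = 4.37 − X.
Mole fractions y_i = n_i/n_T; Kp = p_A / (p_D p_C) with p_i = y_i·P.
Equating to 0.0129 kPa^-1 and solving on 0 < X < 1: X = 0.622.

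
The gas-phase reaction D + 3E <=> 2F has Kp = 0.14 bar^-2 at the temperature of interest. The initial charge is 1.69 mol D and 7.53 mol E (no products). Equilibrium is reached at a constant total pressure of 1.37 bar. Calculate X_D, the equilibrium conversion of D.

Take 1.69 mol D as basis and let X be its fractional conversion, so ξ = 1.69X.
At extent ξ: n_D = 1.69 − 1.69X; n_E = 7.53 − 5.07X; n_F = 3.38X.
Summing: n_T = 9.22 − 3.38X.
With p_i = (n_i/n_T)P, Kp = p_F^2 / (p_D p_E^3).
Setting this equal to 0.14 bar^-2 and taking the physical root (0 < X < 1) gives X = 0.297.

X = 0.297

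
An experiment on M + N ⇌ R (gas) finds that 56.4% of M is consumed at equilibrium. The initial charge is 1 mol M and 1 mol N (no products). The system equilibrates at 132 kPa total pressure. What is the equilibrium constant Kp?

Kp = 0.0323 kPa^-1

Basis: 1 mol M initially; let X = conversion of M. Extent ξ = X.
At extent ξ: n_M = 1 − X; n_N = 1 − X; n_R = X.
Total moles n_T = 2 − X.
At X = 0.564: n_M = 0.436, n_N = 0.436, n_R = 0.564, n_T = 1.44.
p_i = (n_i/n_T)·P. Kp = p_R / (p_M p_N) = 0.0323 kPa^-1.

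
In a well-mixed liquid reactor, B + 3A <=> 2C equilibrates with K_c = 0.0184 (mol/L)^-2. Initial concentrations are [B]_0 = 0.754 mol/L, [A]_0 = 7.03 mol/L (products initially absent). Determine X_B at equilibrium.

Let X = conversion of B; extent ξ = 0.754·X mol/L.
Concentrations: [B] = 0.754 − 0.754X; [A] = 7.03 − 2.26X; [C] = 1.51X.
K_c = [C]^2 / ([B] [A]^3).
This equals 0.0184 at X = 0.630 (the root in 0 < X < 1).

X = 0.630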